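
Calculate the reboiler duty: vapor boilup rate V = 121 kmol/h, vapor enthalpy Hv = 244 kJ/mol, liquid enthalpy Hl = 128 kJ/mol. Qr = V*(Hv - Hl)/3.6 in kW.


Qr = 121 * (244 - 128) / 3.6 = 121 * 116 / 3.6 = 3899

3899 kW


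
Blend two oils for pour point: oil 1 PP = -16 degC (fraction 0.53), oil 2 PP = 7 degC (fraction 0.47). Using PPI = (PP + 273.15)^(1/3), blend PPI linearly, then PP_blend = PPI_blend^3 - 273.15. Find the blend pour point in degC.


PPI_1 = (-16 + 273.15)^(1/3) = 6.359098
PPI_2 = (7 + 273.15)^(1/3) = 6.543301
PPI_blend = 0.53 * 6.359098 + 0.47 * 6.543301 = 6.445673
PP_blend = 6.445673^3 - 273.15 = 267.7964 - 273.15 = -5.35

-5.35 degC


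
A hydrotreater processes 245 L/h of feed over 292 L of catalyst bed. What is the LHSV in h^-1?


LHSV = volumetric feed rate / catalyst volume
= 245 L/h / 292 L
= 0.8390 h^-1

0.8390 h^-1


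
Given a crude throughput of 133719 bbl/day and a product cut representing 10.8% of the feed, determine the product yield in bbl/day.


Crude throughput = 133719 bbl/day
Fraction yield = 10.8%
yield = throughput * fraction / 100
yield = 133719 * 10.8 / 100 = 14441.652

14441.652 bbl/day


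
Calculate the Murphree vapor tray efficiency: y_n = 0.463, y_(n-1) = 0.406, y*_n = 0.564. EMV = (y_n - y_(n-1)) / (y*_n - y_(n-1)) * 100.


Murphree vapor efficiency: EMV = (y_n - y_(n-1)) / (y*_n - y_(n-1)) * 100
EMV = (0.463 - 0.406) / (0.564 - 0.406) * 100 = 0.057 / 0.158 * 100 = 36.08

36.08 %


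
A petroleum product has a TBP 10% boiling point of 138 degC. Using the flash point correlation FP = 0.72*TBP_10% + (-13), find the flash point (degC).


FP = 0.72 * 138 + (-13) = 86.36

86.36 degC


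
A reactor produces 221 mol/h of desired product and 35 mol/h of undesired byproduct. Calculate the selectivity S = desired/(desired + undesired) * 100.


Selectivity = desired / (desired + undesired) * 100
Total products = 221 + 35 = 256 mol/h
S = 221 / 256 * 100
= 0.8633 * 100
= 86.33 %

86.33 %


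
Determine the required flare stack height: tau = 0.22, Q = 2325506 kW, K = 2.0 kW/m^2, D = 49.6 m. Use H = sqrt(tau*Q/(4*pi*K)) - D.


tau*Q/(4*pi*K) = 0.22 * 2325506 / (4 * pi * 2.0) = 20356.4
sqrt(20356.4) = 142.676
H = 142.676 - 49.6 = 93.08

93.08 m


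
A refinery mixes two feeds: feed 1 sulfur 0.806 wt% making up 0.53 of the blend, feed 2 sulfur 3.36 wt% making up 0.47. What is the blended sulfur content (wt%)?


Linear sulfur blending: S_blend = x1*S1 + x2*S2
Contribution 1: 0.53 * 0.806 = 0.42718 wt%
Contribution 2: 0.47 * 3.36 = 1.5792 wt%
S_blend = 0.42718 + 1.5792 = 2.00638

2.00638 wt%


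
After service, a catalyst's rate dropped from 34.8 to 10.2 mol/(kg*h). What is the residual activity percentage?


Activity (%) = (rate_used / rate_fresh) * 100
rate_used = 10.2, rate_fresh = 34.8
= (10.2 / 34.8) * 100
= 0.2931 * 100 = 29.31

29.31 %


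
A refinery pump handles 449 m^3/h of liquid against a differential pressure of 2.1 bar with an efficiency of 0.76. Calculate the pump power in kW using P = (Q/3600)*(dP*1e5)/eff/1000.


Q = 449 / 3600 = 0.124722 m^3/s
P = 0.124722 * (2.1 * 1e5) / 0.76 / 1000 = 34.46

34.46 kW


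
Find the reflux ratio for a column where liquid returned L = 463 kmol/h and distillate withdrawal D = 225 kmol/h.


Reflux ratio definition: R = L / D (liquid returned / distillate withdrawn)
L = 463 kmol/h, D = 225 kmol/h
R = 463 / 225 = 2.058

2.058


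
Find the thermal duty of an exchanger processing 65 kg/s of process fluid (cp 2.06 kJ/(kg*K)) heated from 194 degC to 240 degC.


Q = m_dot * cp * delta_T
delta_T = 240 - 194 = 46 K
Q = 65 * 2.06 * 46
= 133.9 * 46
= 6159.4 kW

6159.4 kW


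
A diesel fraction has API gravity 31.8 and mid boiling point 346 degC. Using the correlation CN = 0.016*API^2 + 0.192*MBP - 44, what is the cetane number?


CN = 0.016 * 31.8^2 + 0.192 * 346 - 44
CN = 16.17984 + 66.432 - 44 = 38.61184

38.61184


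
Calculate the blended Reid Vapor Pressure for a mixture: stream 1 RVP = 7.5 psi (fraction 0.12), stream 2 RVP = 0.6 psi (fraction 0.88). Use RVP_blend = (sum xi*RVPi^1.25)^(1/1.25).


Chevron index: RVP_blend = (sum xi*RVPi^1.25)^(1/1.25)
RVP^1.25 terms: 0.12 * 7.5^1.25 + 0.88 * 0.6^1.25 = 1.95409
RVP_blend = 1.95409^(1/1.25) = 1.709

1.709 psi


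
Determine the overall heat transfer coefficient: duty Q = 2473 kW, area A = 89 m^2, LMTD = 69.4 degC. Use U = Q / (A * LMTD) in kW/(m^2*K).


From Q = U*A*LMTD, U = Q / (A * LMTD)
U = 2473 / (89 * 69.4) = 2473 / 6176.6 = 0.4004

0.4004 kW/(m^2*K)


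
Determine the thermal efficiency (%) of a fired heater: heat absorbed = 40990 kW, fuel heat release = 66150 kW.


Furnace efficiency = Q_absorbed / Q_fuel * 100
= 40990 / 66150 * 100 = 61.97

61.97 %


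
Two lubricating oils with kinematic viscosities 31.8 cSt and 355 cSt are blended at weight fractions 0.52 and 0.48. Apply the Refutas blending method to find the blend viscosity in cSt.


Refutas method: VBN_i = 14.534*ln(ln(visc_i + 0.8)) + 10.975, blended linearly by mass fraction; since VBN is linear in VBI_i = ln(ln(visc_i + 0.8)) and the fractions sum to 1, blend VBI directly: visc = exp(exp(VBI_blend)) - 0.8
VBI_1 = ln(ln(31.8 + 0.8)) = 1.24827
VBI_2 = ln(ln(355 + 0.8)) = 1.7706
VBI_blend = 0.52 * 1.24827 + 0.48 * 1.7706 = 1.49899
visc_blend = exp(exp(1.49899)) - 0.8 = 87.18

87.18 cSt


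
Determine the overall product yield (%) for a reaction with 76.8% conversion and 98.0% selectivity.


Overall yield = conversion (%) * selectivity (%) / 100
Conversion = 76.8%, Selectivity = 98.0%
Y = 76.8 * 98.0 / 100
= 75.264 %

75.264 %


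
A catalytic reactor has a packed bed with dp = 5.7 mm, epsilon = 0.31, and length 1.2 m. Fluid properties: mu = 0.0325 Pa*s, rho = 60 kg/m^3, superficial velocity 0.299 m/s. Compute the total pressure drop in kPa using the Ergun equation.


dp = 5.7 mm = 0.0057 m
Viscous term = 150*0.0325*0.299*(1-0.31)^2 / (0.0057^2*0.31^3) = 716984
Inertial term = 1.75*60*0.299^2*(1-0.31) / (0.0057*0.31^3) = 38143.5
dP/L = 716984 + 38143.5 = 755128 Pa/m
dP = 755128 * 1.2 / 1000 = 906.2 kPa

906.2 kPa


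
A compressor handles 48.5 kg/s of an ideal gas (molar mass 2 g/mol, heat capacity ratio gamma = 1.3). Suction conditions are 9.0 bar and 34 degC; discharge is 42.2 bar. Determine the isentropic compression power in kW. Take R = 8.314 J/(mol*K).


Isentropic work: W = m*(gamma/(gamma-1))*(R*T1/MW)*((P2/P1)^((gamma-1)/gamma) - 1)
T1 = 34 + 273.15 = 307.15 K
Pressure ratio = 42.2 / 9.0 = 4.68889
Exponent = (1.3 - 1)/1.3 = 0.230769
(P2/P1)^exp - 1 = 4.68889^0.230769 - 1 = 0.428441
W = 48.5 * 1.3 / 0.3 * 8.314 * 307.15 / 2 * 0.428441 = 115000

115000 kW


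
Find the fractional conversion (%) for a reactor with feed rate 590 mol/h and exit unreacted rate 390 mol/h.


X = (F_in - F_out) / F_in * 100
Moles reacted = 590 - 390 = 200
X = 200 / 590 * 100
= 0.3390 * 100
= 33.90 %

33.90 %


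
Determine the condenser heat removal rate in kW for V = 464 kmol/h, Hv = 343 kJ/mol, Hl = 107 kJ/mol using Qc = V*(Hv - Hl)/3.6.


Qc = 464 * (343 - 107) / 3.6 = 464 * 236 / 3.6 = 30420

30420 kW


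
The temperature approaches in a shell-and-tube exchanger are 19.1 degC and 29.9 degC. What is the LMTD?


LMTD = (dT1 - dT2) / ln(dT1/dT2)
= (19.1 - 29.9) / ln(19.1 / 29.9) = -10.8 / -0.44817 = 24.10

24.10 degC


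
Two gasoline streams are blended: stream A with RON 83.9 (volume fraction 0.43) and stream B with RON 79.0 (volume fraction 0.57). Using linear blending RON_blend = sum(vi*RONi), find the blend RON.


Linear blending: RON_blend = sum(vi * RONi)
Contribution 1: 0.43 * 83.9 = 36.077
Contribution 2: 0.57 * 79.0 = 45.03
RON_blend = 36.077 + 45.03 = 81.107

81.107


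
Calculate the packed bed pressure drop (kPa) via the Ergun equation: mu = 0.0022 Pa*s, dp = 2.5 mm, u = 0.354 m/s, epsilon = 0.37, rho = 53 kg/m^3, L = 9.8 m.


dp = 2.5 mm = 0.0025 m
Viscous term = 150*0.0022*0.354*(1-0.37)^2 / (0.0025^2*0.37^3) = 146458
Inertial term = 1.75*53*0.354^2*(1-0.37) / (0.0025*0.37^3) = 57825
dP/L = 146458 + 57825 = 204283 Pa/m
dP = 204283 * 9.8 / 1000 = 2002 kPa

2002 kPa


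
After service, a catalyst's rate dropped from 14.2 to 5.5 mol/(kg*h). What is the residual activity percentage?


Activity (%) = (rate_used / rate_fresh) * 100
rate_used = 5.5, rate_fresh = 14.2
= (5.5 / 14.2) * 100
= 0.3873 * 100 = 38.73

38.73 %


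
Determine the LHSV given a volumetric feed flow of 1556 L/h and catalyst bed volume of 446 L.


LHSV = volumetric feed rate / catalyst volume
= 1556 L/h / 446 L
= 3.489 h^-1

3.489 h^-1


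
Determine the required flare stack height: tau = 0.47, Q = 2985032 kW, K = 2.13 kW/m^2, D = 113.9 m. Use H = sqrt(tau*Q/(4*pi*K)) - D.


tau*Q/(4*pi*K) = 0.47 * 2985032 / (4 * pi * 2.13) = 52415.2
sqrt(52415.2) = 228.944
H = 228.944 - 113.9 = 115.0

115.0 m


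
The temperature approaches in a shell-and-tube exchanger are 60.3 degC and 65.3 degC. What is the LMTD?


LMTD = (dT1 - dT2) / ln(dT1/dT2)
= (60.3 - 65.3) / ln(60.3 / 65.3) = -5 / -0.0796599 = 62.77

62.77 degC


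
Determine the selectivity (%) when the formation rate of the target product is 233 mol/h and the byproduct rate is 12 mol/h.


Selectivity = desired / (desired + undesired) * 100
Total products = 233 + 12 = 245 mol/h
S = 233 / 245 * 100
= 0.9510 * 100
= 95.10 %

95.10 %


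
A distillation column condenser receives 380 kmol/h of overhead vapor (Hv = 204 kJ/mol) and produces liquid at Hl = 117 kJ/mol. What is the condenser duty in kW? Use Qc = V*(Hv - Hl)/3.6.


Qc = 380 * (204 - 117) / 3.6 = 380 * 87 / 3.6 = 9183

9183 kW


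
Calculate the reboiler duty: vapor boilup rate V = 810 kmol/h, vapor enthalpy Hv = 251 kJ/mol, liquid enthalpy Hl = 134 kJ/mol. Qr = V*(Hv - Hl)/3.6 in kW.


Qr = 810 * (251 - 134) / 3.6 = 810 * 117 / 3.6 = 26320

26320 kW


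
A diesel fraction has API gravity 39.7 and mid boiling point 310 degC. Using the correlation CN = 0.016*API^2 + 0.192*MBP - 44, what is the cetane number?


CN = 0.016 * 39.7^2 + 0.192 * 310 - 44
CN = 25.21744 + 59.52 - 44 = 40.73744

40.73744


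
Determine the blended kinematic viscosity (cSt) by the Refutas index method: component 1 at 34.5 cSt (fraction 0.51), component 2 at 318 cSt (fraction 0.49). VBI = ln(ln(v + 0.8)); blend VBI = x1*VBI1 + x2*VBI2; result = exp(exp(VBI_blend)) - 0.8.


Refutas method: VBN_i = 14.534*ln(ln(visc_i + 0.8)) + 10.975, blended linearly by mass fraction; since VBN is linear in VBI_i = ln(ln(visc_i + 0.8)) and the fractions sum to 1, blend VBI directly: visc = exp(exp(VBI_blend)) - 0.8
VBI_1 = ln(ln(34.5 + 0.8)) = 1.27085
VBI_2 = ln(ln(318 + 0.8)) = 1.75173
VBI_blend = 0.51 * 1.27085 + 0.49 * 1.75173 = 1.50648
visc_blend = exp(exp(1.50648)) - 0.8 = 90.20

90.20 cSt


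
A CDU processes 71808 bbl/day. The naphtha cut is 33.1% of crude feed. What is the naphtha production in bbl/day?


Crude throughput = 71808 bbl/day
Fraction yield = 33.1%
yield = throughput * fraction / 100
yield = 71808 * 33.1 / 100 = 23768.448

23768.448 bbl/day


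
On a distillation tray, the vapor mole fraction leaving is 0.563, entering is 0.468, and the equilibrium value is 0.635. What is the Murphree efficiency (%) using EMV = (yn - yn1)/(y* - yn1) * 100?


Murphree vapor efficiency: EMV = (y_n - y_(n-1)) / (y*_n - y_(n-1)) * 100
EMV = (0.563 - 0.468) / (0.635 - 0.468) * 100 = 0.095 / 0.167 * 100 = 56.89

56.89 %


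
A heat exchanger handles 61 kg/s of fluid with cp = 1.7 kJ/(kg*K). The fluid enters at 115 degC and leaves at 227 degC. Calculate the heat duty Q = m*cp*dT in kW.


Q = m_dot * cp * delta_T
delta_T = 227 - 115 = 112 K
Q = 61 * 1.7 * 112
= 103.7 * 112
= 11614.4 kW

11614.4 kW


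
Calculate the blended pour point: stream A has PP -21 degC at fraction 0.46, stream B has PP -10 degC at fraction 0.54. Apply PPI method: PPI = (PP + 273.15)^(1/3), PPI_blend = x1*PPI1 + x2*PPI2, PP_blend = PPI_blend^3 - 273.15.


PPI_1 = (-21 + 273.15)^(1/3) = 6.317613
PPI_2 = (-10 + 273.15)^(1/3) = 6.408176
PPI_blend = 0.46 * 6.317613 + 0.54 * 6.408176 = 6.366517
PP_blend = 6.366517^3 - 273.15 = 258.0511 - 273.15 = -15.1

-15.1 degC


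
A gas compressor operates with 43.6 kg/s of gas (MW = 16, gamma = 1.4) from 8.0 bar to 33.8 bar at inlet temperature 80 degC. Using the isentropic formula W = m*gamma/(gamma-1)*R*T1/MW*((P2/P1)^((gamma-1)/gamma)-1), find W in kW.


Isentropic work: W = m*(gamma/(gamma-1))*(R*T1/MW)*((P2/P1)^((gamma-1)/gamma) - 1)
T1 = 80 + 273.15 = 353.15 K
Pressure ratio = 33.8 / 8.0 = 4.225
Exponent = (1.4 - 1)/1.4 = 0.285714
(P2/P1)^exp - 1 = 4.225^0.285714 - 1 = 0.509411
W = 43.6 * 1.4 / 0.4 * 8.314 * 353.15 / 16 * 0.509411 = 14270

14270 kW


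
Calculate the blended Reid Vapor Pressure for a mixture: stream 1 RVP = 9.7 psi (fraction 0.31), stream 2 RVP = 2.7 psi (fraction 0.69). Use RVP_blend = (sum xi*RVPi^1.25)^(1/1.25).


Chevron index: RVP_blend = (sum xi*RVPi^1.25)^(1/1.25)
RVP^1.25 terms: 0.31 * 9.7^1.25 + 0.69 * 2.7^1.25 = 7.69483
RVP_blend = 7.69483^(1/1.25) = 5.116

5.116 psi


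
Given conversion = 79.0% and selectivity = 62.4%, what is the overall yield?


Overall yield = conversion (%) * selectivity (%) / 100
Conversion = 79.0%, Selectivity = 62.4%
Y = 79.0 * 62.4 / 100
= 49.296 %

49.296 %


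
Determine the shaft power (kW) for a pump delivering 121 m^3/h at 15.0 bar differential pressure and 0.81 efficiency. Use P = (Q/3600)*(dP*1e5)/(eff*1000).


Q = 121 / 3600 = 0.0336111 m^3/s
P = 0.0336111 * (15.0 * 1e5) / 0.81 / 1000 = 62.24

62.24 kW


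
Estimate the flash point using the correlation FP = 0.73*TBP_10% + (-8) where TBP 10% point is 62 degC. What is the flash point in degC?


FP = 0.73 * 62 + (-8) = 37.26

37.26 degC


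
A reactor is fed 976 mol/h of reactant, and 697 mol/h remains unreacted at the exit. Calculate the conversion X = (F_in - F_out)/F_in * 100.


X = (F_in - F_out) / F_in * 100
Moles reacted = 976 - 697 = 279
X = 279 / 976 * 100
= 0.2859 * 100
= 28.59 %

28.59 %


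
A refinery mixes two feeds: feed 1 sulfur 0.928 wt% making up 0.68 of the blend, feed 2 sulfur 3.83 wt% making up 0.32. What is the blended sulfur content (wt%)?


Linear sulfur blending: S_blend = x1*S1 + x2*S2
Contribution 1: 0.68 * 0.928 = 0.63104 wt%
Contribution 2: 0.32 * 3.83 = 1.2256 wt%
S_blend = 0.63104 + 1.2256 = 1.85664

1.85664 wt%


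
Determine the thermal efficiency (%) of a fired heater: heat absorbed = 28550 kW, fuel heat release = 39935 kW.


Furnace efficiency = Q_absorbed / Q_fuel * 100
= 28550 / 39935 * 100 = 71.49

71.49 %


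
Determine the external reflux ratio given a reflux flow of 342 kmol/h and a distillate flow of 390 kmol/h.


Reflux ratio definition: R = L / D (liquid returned / distillate withdrawn)
L = 342 kmol/h, D = 390 kmol/h
R = 342 / 390 = 0.8769

0.8769


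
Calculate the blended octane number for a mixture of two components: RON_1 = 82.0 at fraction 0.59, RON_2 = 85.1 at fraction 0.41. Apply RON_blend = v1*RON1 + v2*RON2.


Linear blending: RON_blend = sum(vi * RONi)
Contribution 1: 0.59 * 82.0 = 48.38
Contribution 2: 0.41 * 85.1 = 34.891
RON_blend = 48.38 + 34.891 = 83.271

83.271


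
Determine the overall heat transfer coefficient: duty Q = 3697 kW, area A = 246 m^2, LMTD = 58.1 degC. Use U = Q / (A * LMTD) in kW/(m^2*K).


From Q = U*A*LMTD, U = Q / (A * LMTD)
U = 3697 / (246 * 58.1) = 3697 / 14292.6 = 0.2587

0.2587 kW/(m^2*K)


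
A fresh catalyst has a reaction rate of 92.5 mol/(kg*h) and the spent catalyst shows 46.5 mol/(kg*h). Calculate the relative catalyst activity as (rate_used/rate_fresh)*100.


Activity (%) = (rate_used / rate_fresh) * 100
rate_used = 46.5, rate_fresh = 92.5
= (46.5 / 92.5) * 100
= 0.5027 * 100 = 50.27

50.27 %


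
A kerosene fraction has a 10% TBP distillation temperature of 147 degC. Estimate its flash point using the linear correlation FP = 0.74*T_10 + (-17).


FP = 0.74 * 147 + (-17) = 91.78

91.78 degC


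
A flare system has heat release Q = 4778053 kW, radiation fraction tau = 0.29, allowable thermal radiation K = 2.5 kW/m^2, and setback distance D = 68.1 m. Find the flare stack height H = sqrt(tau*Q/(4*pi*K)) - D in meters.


tau*Q/(4*pi*K) = 0.29 * 4778053 / (4 * pi * 2.5) = 44106.1
sqrt(44106.1) = 210.015
H = 210.015 - 68.1 = 141.9

141.9 m


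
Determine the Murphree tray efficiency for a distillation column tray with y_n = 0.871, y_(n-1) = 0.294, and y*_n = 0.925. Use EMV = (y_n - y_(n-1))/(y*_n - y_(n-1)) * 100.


Murphree vapor efficiency: EMV = (y_n - y_(n-1)) / (y*_n - y_(n-1)) * 100
EMV = (0.871 - 0.294) / (0.925 - 0.294) * 100 = 0.577 / 0.631 * 100 = 91.44

91.44 %


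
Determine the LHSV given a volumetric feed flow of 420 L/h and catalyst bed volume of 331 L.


LHSV = volumetric feed rate / catalyst volume
= 420 L/h / 331 L
= 1.269 h^-1

1.269 h^-1


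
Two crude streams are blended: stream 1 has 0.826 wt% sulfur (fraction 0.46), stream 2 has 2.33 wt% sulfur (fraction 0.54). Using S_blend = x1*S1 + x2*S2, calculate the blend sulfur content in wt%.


Linear sulfur blending: S_blend = x1*S1 + x2*S2
Contribution 1: 0.46 * 0.826 = 0.37996 wt%
Contribution 2: 0.54 * 2.33 = 1.2582 wt%
S_blend = 0.37996 + 1.2582 = 1.63816

1.63816 wt%


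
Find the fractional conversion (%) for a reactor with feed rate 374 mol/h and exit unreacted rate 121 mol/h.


X = (F_in - F_out) / F_in * 100
Moles reacted = 374 - 121 = 253
X = 253 / 374 * 100
= 0.6765 * 100
= 67.65 %

67.65 %


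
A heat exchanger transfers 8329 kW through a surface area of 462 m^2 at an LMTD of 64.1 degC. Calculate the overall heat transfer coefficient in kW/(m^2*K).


From Q = U*A*LMTD, U = Q / (A * LMTD)
U = 8329 / (462 * 64.1) = 8329 / 29614.2 = 0.2813

0.2813 kW/(m^2*K)


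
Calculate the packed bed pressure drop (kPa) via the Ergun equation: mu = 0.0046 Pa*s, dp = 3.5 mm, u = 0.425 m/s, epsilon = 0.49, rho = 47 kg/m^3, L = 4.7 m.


dp = 3.5 mm = 0.0035 m
Viscous term = 150*0.0046*0.425*(1-0.49)^2 / (0.0035^2*0.49^3) = 52924.2
Inertial term = 1.75*47*0.425^2*(1-0.49) / (0.0035*0.49^3) = 18400.4
dP/L = 52924.2 + 18400.4 = 71324.6 Pa/m
dP = 71324.6 * 4.7 / 1000 = 335.2 kPa

335.2 kPa


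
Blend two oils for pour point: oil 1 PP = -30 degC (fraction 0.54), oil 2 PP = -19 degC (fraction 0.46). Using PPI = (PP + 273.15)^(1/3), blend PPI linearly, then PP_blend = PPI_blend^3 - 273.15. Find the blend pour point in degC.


PPI_1 = (-30 + 273.15)^(1/3) = 6.241535
PPI_2 = (-19 + 273.15)^(1/3) = 6.334272
PPI_blend = 0.54 * 6.241535 + 0.46 * 6.334272 = 6.284194
PP_blend = 6.284194^3 - 273.15 = 248.1697 - 273.15 = -24.98

-24.98 degC


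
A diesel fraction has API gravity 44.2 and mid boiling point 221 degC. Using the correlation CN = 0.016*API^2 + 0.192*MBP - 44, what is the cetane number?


CN = 0.016 * 44.2^2 + 0.192 * 221 - 44
CN = 31.25824 + 42.432 - 44 = 29.69024

29.69024


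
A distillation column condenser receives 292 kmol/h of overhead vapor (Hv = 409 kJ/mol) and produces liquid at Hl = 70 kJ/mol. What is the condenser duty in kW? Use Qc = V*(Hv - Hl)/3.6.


Qc = 292 * (409 - 70) / 3.6 = 292 * 339 / 3.6 = 27500

27500 kW


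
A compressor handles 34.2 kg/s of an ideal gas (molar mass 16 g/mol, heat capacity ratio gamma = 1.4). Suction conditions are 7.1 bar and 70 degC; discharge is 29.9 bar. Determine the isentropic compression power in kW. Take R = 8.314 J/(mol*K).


Isentropic work: W = m*(gamma/(gamma-1))*(R*T1/MW)*((P2/P1)^((gamma-1)/gamma) - 1)
T1 = 70 + 273.15 = 343.15 K
Pressure ratio = 29.9 / 7.1 = 4.21127
Exponent = (1.4 - 1)/1.4 = 0.285714
(P2/P1)^exp - 1 = 4.21127^0.285714 - 1 = 0.508008
W = 34.2 * 1.4 / 0.4 * 8.314 * 343.15 / 16 * 0.508008 = 10840

10840 kW


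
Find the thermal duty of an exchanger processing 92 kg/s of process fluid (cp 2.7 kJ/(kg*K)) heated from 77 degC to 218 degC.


Q = m_dot * cp * delta_T
delta_T = 218 - 77 = 141 K
Q = 92 * 2.7 * 141
= 248.4 * 141
= 35024.4 kW

35024.4 kW


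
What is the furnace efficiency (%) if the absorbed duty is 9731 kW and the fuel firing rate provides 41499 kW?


Furnace efficiency = Q_absorbed / Q_fuel * 100
= 9731 / 41499 * 100 = 23.45

23.45 %


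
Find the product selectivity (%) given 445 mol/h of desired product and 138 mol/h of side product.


Selectivity = desired / (desired + undesired) * 100
Total products = 445 + 138 = 583 mol/h
S = 445 / 583 * 100
= 0.7633 * 100
= 76.33 %

76.33 %


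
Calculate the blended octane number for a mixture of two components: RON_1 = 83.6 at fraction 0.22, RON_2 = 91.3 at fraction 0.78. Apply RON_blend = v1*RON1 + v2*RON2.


Linear blending: RON_blend = sum(vi * RONi)
Contribution 1: 0.22 * 83.6 = 18.392
Contribution 2: 0.78 * 91.3 = 71.214
RON_blend = 18.392 + 71.214 = 89.606

89.606


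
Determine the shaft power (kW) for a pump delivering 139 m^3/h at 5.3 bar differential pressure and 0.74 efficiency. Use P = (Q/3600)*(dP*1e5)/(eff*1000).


Q = 139 / 3600 = 0.0386111 m^3/s
P = 0.0386111 * (5.3 * 1e5) / 0.74 / 1000 = 27.65

27.65 kW


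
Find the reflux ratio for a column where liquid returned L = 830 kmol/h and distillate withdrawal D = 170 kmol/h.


Reflux ratio definition: R = L / D (liquid returned / distillate withdrawn)
L = 830 kmol/h, D = 170 kmol/h
R = 830 / 170 = 4.882

4.882


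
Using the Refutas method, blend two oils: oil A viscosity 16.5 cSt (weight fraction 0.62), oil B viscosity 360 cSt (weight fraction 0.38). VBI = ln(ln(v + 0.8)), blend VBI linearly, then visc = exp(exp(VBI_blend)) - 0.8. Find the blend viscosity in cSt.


Refutas method: VBN_i = 14.534*ln(ln(visc_i + 0.8)) + 10.975, blended linearly by mass fraction; since VBN is linear in VBI_i = ln(ln(visc_i + 0.8)) and the fractions sum to 1, blend VBI directly: visc = exp(exp(VBI_blend)) - 0.8
VBI_1 = ln(ln(16.5 + 0.8)) = 1.04757
VBI_2 = ln(ln(360 + 0.8)) = 1.77297
VBI_blend = 0.62 * 1.04757 + 0.38 * 1.77297 = 1.32322
visc_blend = exp(exp(1.32322)) - 0.8 = 41.96

41.96 cSt


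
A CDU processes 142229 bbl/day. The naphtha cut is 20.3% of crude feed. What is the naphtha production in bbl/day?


Crude throughput = 142229 bbl/day
Fraction yield = 20.3%
yield = throughput * fraction / 100
yield = 142229 * 20.3 / 100 = 28872.487

28872.487 bbl/day


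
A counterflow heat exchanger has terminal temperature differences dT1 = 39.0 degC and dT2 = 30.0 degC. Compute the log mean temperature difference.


LMTD = (dT1 - dT2) / ln(dT1/dT2)
= (39.0 - 30.0) / ln(39.0 / 30.0) = 9 / 0.262364 = 34.30

34.30 degC


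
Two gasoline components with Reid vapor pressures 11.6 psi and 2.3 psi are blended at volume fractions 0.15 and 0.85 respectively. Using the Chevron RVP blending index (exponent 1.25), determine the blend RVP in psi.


Chevron index: RVP_blend = (sum xi*RVPi^1.25)^(1/1.25)
RVP^1.25 terms: 0.15 * 11.6^1.25 + 0.85 * 2.3^1.25 = 5.61874
RVP_blend = 5.61874^(1/1.25) = 3.978

3.978 psi


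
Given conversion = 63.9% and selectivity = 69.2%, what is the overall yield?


Overall yield = conversion (%) * selectivity (%) / 100
Conversion = 63.9%, Selectivity = 69.2%
Y = 63.9 * 69.2 / 100
= 44.2188 %

44.2188 %


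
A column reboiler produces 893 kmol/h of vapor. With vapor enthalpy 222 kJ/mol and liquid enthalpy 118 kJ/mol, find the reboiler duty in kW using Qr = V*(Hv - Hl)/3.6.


Qr = 893 * (222 - 118) / 3.6 = 893 * 104 / 3.6 = 25800

25800 kW


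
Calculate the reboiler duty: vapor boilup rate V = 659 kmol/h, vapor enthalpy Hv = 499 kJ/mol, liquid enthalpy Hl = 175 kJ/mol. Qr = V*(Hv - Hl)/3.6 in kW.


Qr = 659 * (499 - 175) / 3.6 = 659 * 324 / 3.6 = 59310

59310 kW


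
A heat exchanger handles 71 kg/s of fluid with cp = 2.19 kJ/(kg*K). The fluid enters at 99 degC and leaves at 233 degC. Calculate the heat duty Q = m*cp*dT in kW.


Q = m_dot * cp * delta_T
delta_T = 233 - 99 = 134 K
Q = 71 * 2.19 * 134
= 155.49 * 134
= 20835.66 kW

20835.66 kW


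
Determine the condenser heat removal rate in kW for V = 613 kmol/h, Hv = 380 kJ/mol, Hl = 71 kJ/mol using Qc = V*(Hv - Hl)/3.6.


Qc = 613 * (380 - 71) / 3.6 = 613 * 309 / 3.6 = 52620

52620 kW


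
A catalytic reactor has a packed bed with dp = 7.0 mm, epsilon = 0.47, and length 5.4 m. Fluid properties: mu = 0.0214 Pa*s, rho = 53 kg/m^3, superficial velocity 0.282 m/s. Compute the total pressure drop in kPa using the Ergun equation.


dp = 7.0 mm = 0.007 m
Viscous term = 150*0.0214*0.282*(1-0.47)^2 / (0.007^2*0.47^3) = 49982.3
Inertial term = 1.75*53*0.282^2*(1-0.47) / (0.007*0.47^3) = 5378.94
dP/L = 49982.3 + 5378.94 = 55361.2 Pa/m
dP = 55361.2 * 5.4 / 1000 = 299.0 kPa

299.0 kPa


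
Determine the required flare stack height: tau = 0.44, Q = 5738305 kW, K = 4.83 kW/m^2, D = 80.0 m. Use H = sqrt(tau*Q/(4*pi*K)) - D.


tau*Q/(4*pi*K) = 0.44 * 5738305 / (4 * pi * 4.83) = 41598.7
sqrt(41598.7) = 203.958
H = 203.958 - 80.0 = 124.0

124.0 m


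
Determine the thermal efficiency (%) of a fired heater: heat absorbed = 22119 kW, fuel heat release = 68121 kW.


Furnace efficiency = Q_absorbed / Q_fuel * 100
= 22119 / 68121 * 100 = 32.47

32.47 %


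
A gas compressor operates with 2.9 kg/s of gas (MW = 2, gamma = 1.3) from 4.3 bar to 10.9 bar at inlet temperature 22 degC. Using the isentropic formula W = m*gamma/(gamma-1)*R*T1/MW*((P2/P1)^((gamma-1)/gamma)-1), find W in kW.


Isentropic work: W = m*(gamma/(gamma-1))*(R*T1/MW)*((P2/P1)^((gamma-1)/gamma) - 1)
T1 = 22 + 273.15 = 295.15 K
Pressure ratio = 10.9 / 4.3 = 2.53488
Exponent = (1.3 - 1)/1.3 = 0.230769
(P2/P1)^exp - 1 = 2.53488^0.230769 - 1 = 0.239427
W = 2.9 * 1.3 / 0.3 * 8.314 * 295.15 / 2 * 0.239427 = 3692

3692 kW


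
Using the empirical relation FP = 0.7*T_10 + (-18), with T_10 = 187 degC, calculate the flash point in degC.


FP = 0.7 * 187 + (-18) = 112.9

112.9 degC


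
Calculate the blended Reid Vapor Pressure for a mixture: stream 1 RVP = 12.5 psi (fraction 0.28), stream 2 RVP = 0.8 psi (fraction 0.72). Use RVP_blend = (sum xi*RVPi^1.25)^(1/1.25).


Chevron index: RVP_blend = (sum xi*RVPi^1.25)^(1/1.25)
RVP^1.25 terms: 0.28 * 12.5^1.25 + 0.72 * 0.8^1.25 = 7.1258
RVP_blend = 7.1258^(1/1.25) = 4.811

4.811 psi


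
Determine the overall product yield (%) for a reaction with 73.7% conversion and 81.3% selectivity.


Overall yield = conversion (%) * selectivity (%) / 100
Conversion = 73.7%, Selectivity = 81.3%
Y = 73.7 * 81.3 / 100
= 59.9181 %

59.9181 %


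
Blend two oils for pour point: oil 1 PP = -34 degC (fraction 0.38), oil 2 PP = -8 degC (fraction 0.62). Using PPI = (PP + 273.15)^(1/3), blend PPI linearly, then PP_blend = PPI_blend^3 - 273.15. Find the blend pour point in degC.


PPI_1 = (-34 + 273.15)^(1/3) = 6.20712
PPI_2 = (-8 + 273.15)^(1/3) = 6.42437
PPI_blend = 0.38 * 6.20712 + 0.62 * 6.42437 = 6.341815
PP_blend = 6.341815^3 - 273.15 = 255.059 - 273.15 = -18.09

-18.09 degC


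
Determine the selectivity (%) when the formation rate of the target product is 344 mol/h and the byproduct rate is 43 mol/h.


Selectivity = desired / (desired + undesired) * 100
Total products = 344 + 43 = 387 mol/h
S = 344 / 387 * 100
= 0.8889 * 100
= 88.89 %

88.89 %


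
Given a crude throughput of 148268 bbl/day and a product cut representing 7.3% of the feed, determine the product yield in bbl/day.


Crude throughput = 148268 bbl/day
Fraction yield = 7.3%
yield = throughput * fraction / 100
yield = 148268 * 7.3 / 100 = 10823.564

10823.564 bbl/day


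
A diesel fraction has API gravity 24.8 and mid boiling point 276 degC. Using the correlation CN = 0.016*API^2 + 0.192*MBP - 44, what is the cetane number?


CN = 0.016 * 24.8^2 + 0.192 * 276 - 44
CN = 9.84064 + 52.992 - 44 = 18.83264

18.83264


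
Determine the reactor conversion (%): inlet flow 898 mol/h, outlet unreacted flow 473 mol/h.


X = (F_in - F_out) / F_in * 100
Moles reacted = 898 - 473 = 425
X = 425 / 898 * 100
= 0.4733 * 100
= 47.33 %

47.33 %


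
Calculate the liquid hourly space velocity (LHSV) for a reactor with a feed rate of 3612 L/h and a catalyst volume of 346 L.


LHSV = volumetric feed rate / catalyst volume
= 3612 L/h / 346 L
= 10.44 h^-1

10.44 h^-1


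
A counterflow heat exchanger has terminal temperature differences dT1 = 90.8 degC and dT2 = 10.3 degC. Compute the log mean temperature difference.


LMTD = (dT1 - dT2) / ln(dT1/dT2)
= (90.8 - 10.3) / ln(90.8 / 10.3) = 80.5 / 2.17652 = 36.99

36.99 degC


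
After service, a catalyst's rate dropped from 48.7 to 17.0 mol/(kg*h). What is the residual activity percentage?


Activity (%) = (rate_used / rate_fresh) * 100
rate_used = 17.0, rate_fresh = 48.7
= (17.0 / 48.7) * 100
= 0.3491 * 100 = 34.91

34.91 %


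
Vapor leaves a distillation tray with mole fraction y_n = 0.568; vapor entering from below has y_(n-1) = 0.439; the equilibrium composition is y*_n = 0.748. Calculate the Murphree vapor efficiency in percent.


Murphree vapor efficiency: EMV = (y_n - y_(n-1)) / (y*_n - y_(n-1)) * 100
EMV = (0.568 - 0.439) / (0.748 - 0.439) * 100 = 0.129 / 0.309 * 100 = 41.75

41.75 %


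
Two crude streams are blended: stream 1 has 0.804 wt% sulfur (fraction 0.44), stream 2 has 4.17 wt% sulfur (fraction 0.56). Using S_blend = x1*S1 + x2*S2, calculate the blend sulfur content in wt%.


Linear sulfur blending: S_blend = x1*S1 + x2*S2
Contribution 1: 0.44 * 0.804 = 0.35376 wt%
Contribution 2: 0.56 * 4.17 = 2.3352 wt%
S_blend = 0.35376 + 2.3352 = 2.68896

2.68896 wt%


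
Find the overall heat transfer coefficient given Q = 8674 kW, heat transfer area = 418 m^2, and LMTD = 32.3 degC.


From Q = U*A*LMTD, U = Q / (A * LMTD)
U = 8674 / (418 * 32.3) = 8674 / 13501.4 = 0.6425

0.6425 kW/(m^2*K)


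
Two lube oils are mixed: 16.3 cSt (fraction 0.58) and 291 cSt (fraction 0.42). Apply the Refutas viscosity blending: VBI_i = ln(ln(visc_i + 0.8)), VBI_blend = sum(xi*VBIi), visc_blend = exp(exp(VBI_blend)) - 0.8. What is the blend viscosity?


Refutas method: VBN_i = 14.534*ln(ln(visc_i + 0.8)) + 10.975, blended linearly by mass fraction; since VBN is linear in VBI_i = ln(ln(visc_i + 0.8)) and the fractions sum to 1, blend VBI directly: visc = exp(exp(VBI_blend)) - 0.8
VBI_1 = ln(ln(16.3 + 0.8)) = 1.04348
VBI_2 = ln(ln(291 + 0.8)) = 1.73626
VBI_blend = 0.58 * 1.04348 + 0.42 * 1.73626 = 1.33445
visc_blend = exp(exp(1.33445)) - 0.8 = 43.81

43.81 cSt


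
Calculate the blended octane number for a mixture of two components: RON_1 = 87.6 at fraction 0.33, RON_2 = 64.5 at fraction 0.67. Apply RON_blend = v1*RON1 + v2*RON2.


Linear blending: RON_blend = sum(vi * RONi)
Contribution 1: 0.33 * 87.6 = 28.908
Contribution 2: 0.67 * 64.5 = 43.215
RON_blend = 28.908 + 43.215 = 72.123

72.123


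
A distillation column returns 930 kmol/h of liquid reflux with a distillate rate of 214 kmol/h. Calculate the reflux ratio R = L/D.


Reflux ratio definition: R = L / D (liquid returned / distillate withdrawn)
L = 930 kmol/h, D = 214 kmol/h
R = 930 / 214 = 4.346

4.346


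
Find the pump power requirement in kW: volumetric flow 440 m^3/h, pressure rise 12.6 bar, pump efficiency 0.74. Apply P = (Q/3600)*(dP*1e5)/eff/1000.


Q = 440 / 3600 = 0.122222 m^3/s
P = 0.122222 * (12.6 * 1e5) / 0.74 / 1000 = 208.1

208.1 kW


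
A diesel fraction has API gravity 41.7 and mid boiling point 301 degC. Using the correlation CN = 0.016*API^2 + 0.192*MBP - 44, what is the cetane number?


CN = 0.016 * 41.7^2 + 0.192 * 301 - 44
CN = 27.82224 + 57.792 - 44 = 41.61424

41.61424


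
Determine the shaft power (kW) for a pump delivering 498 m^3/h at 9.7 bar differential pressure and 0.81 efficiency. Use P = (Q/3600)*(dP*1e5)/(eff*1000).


Q = 498 / 3600 = 0.138333 m^3/s
P = 0.138333 * (9.7 * 1e5) / 0.81 / 1000 = 165.7

165.7 kW


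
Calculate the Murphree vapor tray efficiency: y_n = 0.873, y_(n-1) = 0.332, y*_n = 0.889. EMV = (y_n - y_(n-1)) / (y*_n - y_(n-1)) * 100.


Murphree vapor efficiency: EMV = (y_n - y_(n-1)) / (y*_n - y_(n-1)) * 100
EMV = (0.873 - 0.332) / (0.889 - 0.332) * 100 = 0.541 / 0.557 * 100 = 97.13

97.13 %


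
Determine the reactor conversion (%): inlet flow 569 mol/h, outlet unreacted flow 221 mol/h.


X = (F_in - F_out) / F_in * 100
Moles reacted = 569 - 221 = 348
X = 348 / 569 * 100
= 0.6116 * 100
= 61.16 %

61.16 %


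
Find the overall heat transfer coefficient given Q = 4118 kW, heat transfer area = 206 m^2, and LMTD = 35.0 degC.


From Q = U*A*LMTD, U = Q / (A * LMTD)
U = 4118 / (206 * 35.0) = 4118 / 7210 = 0.5712

0.5712 kW/(m^2*K)


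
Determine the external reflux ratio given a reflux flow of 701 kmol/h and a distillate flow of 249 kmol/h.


Reflux ratio definition: R = L / D (liquid returned / distillate withdrawn)
L = 701 kmol/h, D = 249 kmol/h
R = 701 / 249 = 2.815

2.815


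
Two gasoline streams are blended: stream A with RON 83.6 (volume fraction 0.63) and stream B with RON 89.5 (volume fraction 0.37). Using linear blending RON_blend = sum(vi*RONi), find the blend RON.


Linear blending: RON_blend = sum(vi * RONi)
Contribution 1: 0.63 * 83.6 = 52.668
Contribution 2: 0.37 * 89.5 = 33.115
RON_blend = 52.668 + 33.115 = 85.783

85.783


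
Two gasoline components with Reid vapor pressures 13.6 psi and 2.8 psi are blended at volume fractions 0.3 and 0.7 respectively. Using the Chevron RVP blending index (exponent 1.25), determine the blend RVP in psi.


Chevron index: RVP_blend = (sum xi*RVPi^1.25)^(1/1.25)
RVP^1.25 terms: 0.3 * 13.6^1.25 + 0.7 * 2.8^1.25 = 10.3705
RVP_blend = 10.3705^(1/1.25) = 6.496

6.496 psi


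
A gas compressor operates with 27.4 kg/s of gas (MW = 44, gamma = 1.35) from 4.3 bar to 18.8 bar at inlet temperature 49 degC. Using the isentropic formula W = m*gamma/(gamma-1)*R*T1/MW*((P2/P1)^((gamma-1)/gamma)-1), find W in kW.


Isentropic work: W = m*(gamma/(gamma-1))*(R*T1/MW)*((P2/P1)^((gamma-1)/gamma) - 1)
T1 = 49 + 273.15 = 322.15 K
Pressure ratio = 18.8 / 4.3 = 4.37209
Exponent = (1.35 - 1)/1.35 = 0.259259
(P2/P1)^exp - 1 = 4.37209^0.259259 - 1 = 0.4659
W = 27.4 * 1.35 / 0.35 * 8.314 * 322.15 / 44 * 0.4659 = 2997

2997 kW


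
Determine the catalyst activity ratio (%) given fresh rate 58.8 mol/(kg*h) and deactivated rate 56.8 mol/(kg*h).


Activity (%) = (rate_used / rate_fresh) * 100
rate_used = 56.8, rate_fresh = 58.8
= (56.8 / 58.8) * 100
= 0.9660 * 100 = 96.60

96.60 %


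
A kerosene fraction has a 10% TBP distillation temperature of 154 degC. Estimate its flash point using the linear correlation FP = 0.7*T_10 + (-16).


FP = 0.7 * 154 + (-16) = 91.8

91.8 degC


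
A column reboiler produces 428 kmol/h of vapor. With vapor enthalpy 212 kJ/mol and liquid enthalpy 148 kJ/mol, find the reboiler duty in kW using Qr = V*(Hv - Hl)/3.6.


Qr = 428 * (212 - 148) / 3.6 = 428 * 64 / 3.6 = 7609

7609 kW


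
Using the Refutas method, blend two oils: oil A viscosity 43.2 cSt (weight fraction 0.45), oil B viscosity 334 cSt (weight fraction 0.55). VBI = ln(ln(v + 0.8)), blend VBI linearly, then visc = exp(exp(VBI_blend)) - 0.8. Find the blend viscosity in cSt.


Refutas method: VBN_i = 14.534*ln(ln(visc_i + 0.8)) + 10.975, blended linearly by mass fraction; since VBN is linear in VBI_i = ln(ln(visc_i + 0.8)) and the fractions sum to 1, blend VBI directly: visc = exp(exp(VBI_blend)) - 0.8
VBI_1 = ln(ln(43.2 + 0.8)) = 1.33083
VBI_2 = ln(ln(334 + 0.8)) = 1.76019
VBI_blend = 0.45 * 1.33083 + 0.55 * 1.76019 = 1.56698
visc_blend = exp(exp(1.56698)) - 0.8 = 119.8

119.8 cSt


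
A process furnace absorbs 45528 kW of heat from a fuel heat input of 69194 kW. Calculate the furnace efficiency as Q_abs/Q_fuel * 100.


Furnace efficiency = Q_absorbed / Q_fuel * 100
= 45528 / 69194 * 100 = 65.80

65.80 %


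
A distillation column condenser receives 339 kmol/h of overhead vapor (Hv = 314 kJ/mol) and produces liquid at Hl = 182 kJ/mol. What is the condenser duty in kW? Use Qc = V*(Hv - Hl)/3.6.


Qc = 339 * (314 - 182) / 3.6 = 339 * 132 / 3.6 = 12430

12430 kW


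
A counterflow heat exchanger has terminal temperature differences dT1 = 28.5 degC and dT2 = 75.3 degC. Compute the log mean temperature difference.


LMTD = (dT1 - dT2) / ln(dT1/dT2)
= (28.5 - 75.3) / ln(28.5 / 75.3) = -46.8 / -0.971576 = 48.17

48.17 degC


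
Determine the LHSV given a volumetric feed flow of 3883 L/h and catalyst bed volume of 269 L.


LHSV = volumetric feed rate / catalyst volume
= 3883 L/h / 269 L
= 14.43 h^-1

14.43 h^-1


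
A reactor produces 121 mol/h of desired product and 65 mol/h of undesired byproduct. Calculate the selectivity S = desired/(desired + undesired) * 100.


Selectivity = desired / (desired + undesired) * 100
Total products = 121 + 65 = 186 mol/h
S = 121 / 186 * 100
= 0.6505 * 100
= 65.05 %

65.05 %


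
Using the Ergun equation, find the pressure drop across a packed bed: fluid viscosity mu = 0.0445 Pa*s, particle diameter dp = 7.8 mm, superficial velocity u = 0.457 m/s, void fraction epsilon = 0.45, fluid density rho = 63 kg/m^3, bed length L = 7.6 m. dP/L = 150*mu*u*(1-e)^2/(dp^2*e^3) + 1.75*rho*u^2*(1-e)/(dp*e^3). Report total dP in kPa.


dp = 7.8 mm = 0.0078 m
Viscous term = 150*0.0445*0.457*(1-0.45)^2 / (0.0078^2*0.45^3) = 166443
Inertial term = 1.75*63*0.457^2*(1-0.45) / (0.0078*0.45^3) = 17817.3
dP/L = 166443 + 17817.3 = 184260 Pa/m
dP = 184260 * 7.6 / 1000 = 1400 kPa

1400 kPa


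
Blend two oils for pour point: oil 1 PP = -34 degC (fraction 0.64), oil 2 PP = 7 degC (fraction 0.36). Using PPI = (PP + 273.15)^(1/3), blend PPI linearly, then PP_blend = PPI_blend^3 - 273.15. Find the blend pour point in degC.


PPI_1 = (-34 + 273.15)^(1/3) = 6.20712
PPI_2 = (7 + 273.15)^(1/3) = 6.543301
PPI_blend = 0.64 * 6.20712 + 0.36 * 6.543301 = 6.328145
PP_blend = 6.328145^3 - 273.15 = 253.4132 - 273.15 = -19.74

-19.74 degC


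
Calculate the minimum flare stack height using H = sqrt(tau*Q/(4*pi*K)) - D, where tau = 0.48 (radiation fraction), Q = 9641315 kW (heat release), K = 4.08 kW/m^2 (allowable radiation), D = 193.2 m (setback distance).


tau*Q/(4*pi*K) = 0.48 * 9641315 / (4 * pi * 4.08) = 90262.5
sqrt(90262.5) = 300.437
H = 300.437 - 193.2 = 107.2

107.2 m


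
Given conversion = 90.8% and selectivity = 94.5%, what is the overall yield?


Overall yield = conversion (%) * selectivity (%) / 100
Conversion = 90.8%, Selectivity = 94.5%
Y = 90.8 * 94.5 / 100
= 85.806 %

85.806 %


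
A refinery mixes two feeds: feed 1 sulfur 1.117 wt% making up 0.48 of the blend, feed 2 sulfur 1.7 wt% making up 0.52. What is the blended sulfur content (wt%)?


Linear sulfur blending: S_blend = x1*S1 + x2*S2
Contribution 1: 0.48 * 1.117 = 0.53616 wt%
Contribution 2: 0.52 * 1.7 = 0.884 wt%
S_blend = 0.53616 + 0.884 = 1.42016

1.42016 wt%


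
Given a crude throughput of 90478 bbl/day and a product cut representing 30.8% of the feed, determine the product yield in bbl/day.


Crude throughput = 90478 bbl/day
Fraction yield = 30.8%
yield = throughput * fraction / 100
yield = 90478 * 30.8 / 100 = 27867.224

27867.224 bbl/day


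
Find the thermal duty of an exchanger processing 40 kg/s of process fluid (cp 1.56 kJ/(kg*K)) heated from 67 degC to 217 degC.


Q = m_dot * cp * delta_T
delta_T = 217 - 67 = 150 K
Q = 40 * 1.56 * 150
= 62.4 * 150
= 9360 kW

9360 kW


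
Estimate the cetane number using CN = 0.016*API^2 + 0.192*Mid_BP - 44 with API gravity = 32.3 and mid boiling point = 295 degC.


CN = 0.016 * 32.3^2 + 0.192 * 295 - 44
CN = 16.69264 + 56.64 - 44 = 29.33264

29.33264


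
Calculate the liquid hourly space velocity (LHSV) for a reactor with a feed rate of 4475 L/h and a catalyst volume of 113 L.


LHSV = volumetric feed rate / catalyst volume
= 4475 L/h / 113 L
= 39.60 h^-1

39.60 h^-1


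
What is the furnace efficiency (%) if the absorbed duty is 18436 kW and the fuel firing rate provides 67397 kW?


Furnace efficiency = Q_absorbed / Q_fuel * 100
= 18436 / 67397 * 100 = 27.35

27.35 %


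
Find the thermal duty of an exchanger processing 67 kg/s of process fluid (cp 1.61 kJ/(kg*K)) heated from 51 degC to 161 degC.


Q = m_dot * cp * delta_T
delta_T = 161 - 51 = 110 K
Q = 67 * 1.61 * 110
= 107.87 * 110
= 11865.7 kW

11865.7 kW
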